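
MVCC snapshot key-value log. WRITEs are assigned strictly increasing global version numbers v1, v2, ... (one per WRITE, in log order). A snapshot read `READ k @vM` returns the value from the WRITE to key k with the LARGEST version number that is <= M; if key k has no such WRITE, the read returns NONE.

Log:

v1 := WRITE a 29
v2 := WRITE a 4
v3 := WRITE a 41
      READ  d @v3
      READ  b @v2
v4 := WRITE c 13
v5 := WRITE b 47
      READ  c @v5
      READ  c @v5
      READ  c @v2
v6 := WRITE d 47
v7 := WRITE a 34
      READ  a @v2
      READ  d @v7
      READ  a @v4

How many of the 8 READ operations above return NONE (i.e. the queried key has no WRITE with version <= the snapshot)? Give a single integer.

v1: WRITE a=29  (a history now [(1, 29)])
v2: WRITE a=4  (a history now [(1, 29), (2, 4)])
v3: WRITE a=41  (a history now [(1, 29), (2, 4), (3, 41)])
READ d @v3: history=[] -> no version <= 3 -> NONE
READ b @v2: history=[] -> no version <= 2 -> NONE
v4: WRITE c=13  (c history now [(4, 13)])
v5: WRITE b=47  (b history now [(5, 47)])
READ c @v5: history=[(4, 13)] -> pick v4 -> 13
READ c @v5: history=[(4, 13)] -> pick v4 -> 13
READ c @v2: history=[(4, 13)] -> no version <= 2 -> NONE
v6: WRITE d=47  (d history now [(6, 47)])
v7: WRITE a=34  (a history now [(1, 29), (2, 4), (3, 41), (7, 34)])
READ a @v2: history=[(1, 29), (2, 4), (3, 41), (7, 34)] -> pick v2 -> 4
READ d @v7: history=[(6, 47)] -> pick v6 -> 47
READ a @v4: history=[(1, 29), (2, 4), (3, 41), (7, 34)] -> pick v3 -> 41
Read results in order: ['NONE', 'NONE', '13', '13', 'NONE', '4', '47', '41']
NONE count = 3

Answer: 3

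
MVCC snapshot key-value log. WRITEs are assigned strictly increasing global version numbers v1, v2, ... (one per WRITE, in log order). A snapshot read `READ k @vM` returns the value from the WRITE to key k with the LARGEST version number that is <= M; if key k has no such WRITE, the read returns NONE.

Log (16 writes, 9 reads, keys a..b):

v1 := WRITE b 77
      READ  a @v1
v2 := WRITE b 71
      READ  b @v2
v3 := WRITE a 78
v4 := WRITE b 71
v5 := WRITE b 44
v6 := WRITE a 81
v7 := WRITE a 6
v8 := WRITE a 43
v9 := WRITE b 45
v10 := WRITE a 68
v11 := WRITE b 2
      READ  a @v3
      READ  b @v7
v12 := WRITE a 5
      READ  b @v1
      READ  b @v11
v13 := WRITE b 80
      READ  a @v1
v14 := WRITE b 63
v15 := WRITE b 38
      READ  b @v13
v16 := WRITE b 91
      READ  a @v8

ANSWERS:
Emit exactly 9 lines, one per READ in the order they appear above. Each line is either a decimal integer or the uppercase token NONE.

Answer: NONE
71
78
44
77
2
NONE
80
43

Derivation:
v1: WRITE b=77  (b history now [(1, 77)])
READ a @v1: history=[] -> no version <= 1 -> NONE
v2: WRITE b=71  (b history now [(1, 77), (2, 71)])
READ b @v2: history=[(1, 77), (2, 71)] -> pick v2 -> 71
v3: WRITE a=78  (a history now [(3, 78)])
v4: WRITE b=71  (b history now [(1, 77), (2, 71), (4, 71)])
v5: WRITE b=44  (b history now [(1, 77), (2, 71), (4, 71), (5, 44)])
v6: WRITE a=81  (a history now [(3, 78), (6, 81)])
v7: WRITE a=6  (a history now [(3, 78), (6, 81), (7, 6)])
v8: WRITE a=43  (a history now [(3, 78), (6, 81), (7, 6), (8, 43)])
v9: WRITE b=45  (b history now [(1, 77), (2, 71), (4, 71), (5, 44), (9, 45)])
v10: WRITE a=68  (a history now [(3, 78), (6, 81), (7, 6), (8, 43), (10, 68)])
v11: WRITE b=2  (b history now [(1, 77), (2, 71), (4, 71), (5, 44), (9, 45), (11, 2)])
READ a @v3: history=[(3, 78), (6, 81), (7, 6), (8, 43), (10, 68)] -> pick v3 -> 78
READ b @v7: history=[(1, 77), (2, 71), (4, 71), (5, 44), (9, 45), (11, 2)] -> pick v5 -> 44
v12: WRITE a=5  (a history now [(3, 78), (6, 81), (7, 6), (8, 43), (10, 68), (12, 5)])
READ b @v1: history=[(1, 77), (2, 71), (4, 71), (5, 44), (9, 45), (11, 2)] -> pick v1 -> 77
READ b @v11: history=[(1, 77), (2, 71), (4, 71), (5, 44), (9, 45), (11, 2)] -> pick v11 -> 2
v13: WRITE b=80  (b history now [(1, 77), (2, 71), (4, 71), (5, 44), (9, 45), (11, 2), (13, 80)])
READ a @v1: history=[(3, 78), (6, 81), (7, 6), (8, 43), (10, 68), (12, 5)] -> no version <= 1 -> NONE
v14: WRITE b=63  (b history now [(1, 77), (2, 71), (4, 71), (5, 44), (9, 45), (11, 2), (13, 80), (14, 63)])
v15: WRITE b=38  (b history now [(1, 77), (2, 71), (4, 71), (5, 44), (9, 45), (11, 2), (13, 80), (14, 63), (15, 38)])
READ b @v13: history=[(1, 77), (2, 71), (4, 71), (5, 44), (9, 45), (11, 2), (13, 80), (14, 63), (15, 38)] -> pick v13 -> 80
v16: WRITE b=91  (b history now [(1, 77), (2, 71), (4, 71), (5, 44), (9, 45), (11, 2), (13, 80), (14, 63), (15, 38), (16, 91)])
READ a @v8: history=[(3, 78), (6, 81), (7, 6), (8, 43), (10, 68), (12, 5)] -> pick v8 -> 43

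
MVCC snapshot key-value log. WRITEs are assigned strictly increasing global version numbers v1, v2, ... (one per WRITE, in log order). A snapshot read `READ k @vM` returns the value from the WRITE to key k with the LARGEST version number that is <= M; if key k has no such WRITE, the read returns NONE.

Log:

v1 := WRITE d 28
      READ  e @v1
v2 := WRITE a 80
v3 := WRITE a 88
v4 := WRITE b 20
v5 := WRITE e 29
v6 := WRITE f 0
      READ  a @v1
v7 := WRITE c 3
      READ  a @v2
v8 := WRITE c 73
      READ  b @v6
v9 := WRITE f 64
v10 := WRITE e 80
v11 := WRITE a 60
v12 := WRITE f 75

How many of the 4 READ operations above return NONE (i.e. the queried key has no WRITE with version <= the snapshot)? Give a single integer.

v1: WRITE d=28  (d history now [(1, 28)])
READ e @v1: history=[] -> no version <= 1 -> NONE
v2: WRITE a=80  (a history now [(2, 80)])
v3: WRITE a=88  (a history now [(2, 80), (3, 88)])
v4: WRITE b=20  (b history now [(4, 20)])
v5: WRITE e=29  (e history now [(5, 29)])
v6: WRITE f=0  (f history now [(6, 0)])
READ a @v1: history=[(2, 80), (3, 88)] -> no version <= 1 -> NONE
v7: WRITE c=3  (c history now [(7, 3)])
READ a @v2: history=[(2, 80), (3, 88)] -> pick v2 -> 80
v8: WRITE c=73  (c history now [(7, 3), (8, 73)])
READ b @v6: history=[(4, 20)] -> pick v4 -> 20
v9: WRITE f=64  (f history now [(6, 0), (9, 64)])
v10: WRITE e=80  (e history now [(5, 29), (10, 80)])
v11: WRITE a=60  (a history now [(2, 80), (3, 88), (11, 60)])
v12: WRITE f=75  (f history now [(6, 0), (9, 64), (12, 75)])
Read results in order: ['NONE', 'NONE', '80', '20']
NONE count = 2

Answer: 2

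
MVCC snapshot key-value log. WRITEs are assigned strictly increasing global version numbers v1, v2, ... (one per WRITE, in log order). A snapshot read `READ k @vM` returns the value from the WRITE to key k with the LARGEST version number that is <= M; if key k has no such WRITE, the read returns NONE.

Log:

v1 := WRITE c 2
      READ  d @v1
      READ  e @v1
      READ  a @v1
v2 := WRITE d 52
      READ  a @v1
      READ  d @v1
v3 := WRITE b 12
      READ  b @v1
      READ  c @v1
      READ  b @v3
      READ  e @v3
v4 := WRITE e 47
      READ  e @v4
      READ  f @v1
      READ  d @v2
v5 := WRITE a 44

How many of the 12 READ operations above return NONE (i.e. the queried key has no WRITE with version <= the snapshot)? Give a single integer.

v1: WRITE c=2  (c history now [(1, 2)])
READ d @v1: history=[] -> no version <= 1 -> NONE
READ e @v1: history=[] -> no version <= 1 -> NONE
READ a @v1: history=[] -> no version <= 1 -> NONE
v2: WRITE d=52  (d history now [(2, 52)])
READ a @v1: history=[] -> no version <= 1 -> NONE
READ d @v1: history=[(2, 52)] -> no version <= 1 -> NONE
v3: WRITE b=12  (b history now [(3, 12)])
READ b @v1: history=[(3, 12)] -> no version <= 1 -> NONE
READ c @v1: history=[(1, 2)] -> pick v1 -> 2
READ b @v3: history=[(3, 12)] -> pick v3 -> 12
READ e @v3: history=[] -> no version <= 3 -> NONE
v4: WRITE e=47  (e history now [(4, 47)])
READ e @v4: history=[(4, 47)] -> pick v4 -> 47
READ f @v1: history=[] -> no version <= 1 -> NONE
READ d @v2: history=[(2, 52)] -> pick v2 -> 52
v5: WRITE a=44  (a history now [(5, 44)])
Read results in order: ['NONE', 'NONE', 'NONE', 'NONE', 'NONE', 'NONE', '2', '12', 'NONE', '47', 'NONE', '52']
NONE count = 8

Answer: 8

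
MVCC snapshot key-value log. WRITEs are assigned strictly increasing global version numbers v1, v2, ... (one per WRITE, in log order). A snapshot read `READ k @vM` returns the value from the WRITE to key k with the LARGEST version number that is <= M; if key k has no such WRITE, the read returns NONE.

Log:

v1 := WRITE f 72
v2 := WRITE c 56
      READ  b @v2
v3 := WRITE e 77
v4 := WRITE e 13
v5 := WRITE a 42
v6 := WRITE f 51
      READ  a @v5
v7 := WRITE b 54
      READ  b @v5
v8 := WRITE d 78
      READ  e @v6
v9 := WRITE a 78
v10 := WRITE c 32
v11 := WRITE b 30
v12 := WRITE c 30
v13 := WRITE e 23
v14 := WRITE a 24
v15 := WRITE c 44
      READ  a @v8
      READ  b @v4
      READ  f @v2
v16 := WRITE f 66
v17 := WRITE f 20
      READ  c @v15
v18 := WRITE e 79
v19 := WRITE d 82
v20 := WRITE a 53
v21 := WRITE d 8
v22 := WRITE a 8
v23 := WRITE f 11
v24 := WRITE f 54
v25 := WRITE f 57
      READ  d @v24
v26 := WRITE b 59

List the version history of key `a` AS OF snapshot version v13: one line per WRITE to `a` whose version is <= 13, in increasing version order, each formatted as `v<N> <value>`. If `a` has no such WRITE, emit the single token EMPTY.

Scan writes for key=a with version <= 13:
  v1 WRITE f 72 -> skip
  v2 WRITE c 56 -> skip
  v3 WRITE e 77 -> skip
  v4 WRITE e 13 -> skip
  v5 WRITE a 42 -> keep
  v6 WRITE f 51 -> skip
  v7 WRITE b 54 -> skip
  v8 WRITE d 78 -> skip
  v9 WRITE a 78 -> keep
  v10 WRITE c 32 -> skip
  v11 WRITE b 30 -> skip
  v12 WRITE c 30 -> skip
  v13 WRITE e 23 -> skip
  v14 WRITE a 24 -> drop (> snap)
  v15 WRITE c 44 -> skip
  v16 WRITE f 66 -> skip
  v17 WRITE f 20 -> skip
  v18 WRITE e 79 -> skip
  v19 WRITE d 82 -> skip
  v20 WRITE a 53 -> drop (> snap)
  v21 WRITE d 8 -> skip
  v22 WRITE a 8 -> drop (> snap)
  v23 WRITE f 11 -> skip
  v24 WRITE f 54 -> skip
  v25 WRITE f 57 -> skip
  v26 WRITE b 59 -> skip
Collected: [(5, 42), (9, 78)]

Answer: v5 42
v9 78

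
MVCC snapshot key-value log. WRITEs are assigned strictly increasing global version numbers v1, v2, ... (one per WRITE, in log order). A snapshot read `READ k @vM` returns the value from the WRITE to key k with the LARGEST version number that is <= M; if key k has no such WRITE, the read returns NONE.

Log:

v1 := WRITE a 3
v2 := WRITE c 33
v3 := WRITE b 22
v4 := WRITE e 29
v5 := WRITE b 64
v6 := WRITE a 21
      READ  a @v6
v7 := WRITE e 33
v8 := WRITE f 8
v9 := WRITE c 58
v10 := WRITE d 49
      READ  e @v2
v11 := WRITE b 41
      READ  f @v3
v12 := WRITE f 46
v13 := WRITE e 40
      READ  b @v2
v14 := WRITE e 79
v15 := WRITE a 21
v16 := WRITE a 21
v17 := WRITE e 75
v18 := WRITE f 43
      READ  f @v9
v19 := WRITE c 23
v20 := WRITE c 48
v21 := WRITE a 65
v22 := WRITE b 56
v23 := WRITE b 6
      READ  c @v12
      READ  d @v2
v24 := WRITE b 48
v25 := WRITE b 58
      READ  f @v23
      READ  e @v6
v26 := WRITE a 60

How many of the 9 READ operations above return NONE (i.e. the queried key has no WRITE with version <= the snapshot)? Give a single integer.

v1: WRITE a=3  (a history now [(1, 3)])
v2: WRITE c=33  (c history now [(2, 33)])
v3: WRITE b=22  (b history now [(3, 22)])
v4: WRITE e=29  (e history now [(4, 29)])
v5: WRITE b=64  (b history now [(3, 22), (5, 64)])
v6: WRITE a=21  (a history now [(1, 3), (6, 21)])
READ a @v6: history=[(1, 3), (6, 21)] -> pick v6 -> 21
v7: WRITE e=33  (e history now [(4, 29), (7, 33)])
v8: WRITE f=8  (f history now [(8, 8)])
v9: WRITE c=58  (c history now [(2, 33), (9, 58)])
v10: WRITE d=49  (d history now [(10, 49)])
READ e @v2: history=[(4, 29), (7, 33)] -> no version <= 2 -> NONE
v11: WRITE b=41  (b history now [(3, 22), (5, 64), (11, 41)])
READ f @v3: history=[(8, 8)] -> no version <= 3 -> NONE
v12: WRITE f=46  (f history now [(8, 8), (12, 46)])
v13: WRITE e=40  (e history now [(4, 29), (7, 33), (13, 40)])
READ b @v2: history=[(3, 22), (5, 64), (11, 41)] -> no version <= 2 -> NONE
v14: WRITE e=79  (e history now [(4, 29), (7, 33), (13, 40), (14, 79)])
v15: WRITE a=21  (a history now [(1, 3), (6, 21), (15, 21)])
v16: WRITE a=21  (a history now [(1, 3), (6, 21), (15, 21), (16, 21)])
v17: WRITE e=75  (e history now [(4, 29), (7, 33), (13, 40), (14, 79), (17, 75)])
v18: WRITE f=43  (f history now [(8, 8), (12, 46), (18, 43)])
READ f @v9: history=[(8, 8), (12, 46), (18, 43)] -> pick v8 -> 8
v19: WRITE c=23  (c history now [(2, 33), (9, 58), (19, 23)])
v20: WRITE c=48  (c history now [(2, 33), (9, 58), (19, 23), (20, 48)])
v21: WRITE a=65  (a history now [(1, 3), (6, 21), (15, 21), (16, 21), (21, 65)])
v22: WRITE b=56  (b history now [(3, 22), (5, 64), (11, 41), (22, 56)])
v23: WRITE b=6  (b history now [(3, 22), (5, 64), (11, 41), (22, 56), (23, 6)])
READ c @v12: history=[(2, 33), (9, 58), (19, 23), (20, 48)] -> pick v9 -> 58
READ d @v2: history=[(10, 49)] -> no version <= 2 -> NONE
v24: WRITE b=48  (b history now [(3, 22), (5, 64), (11, 41), (22, 56), (23, 6), (24, 48)])
v25: WRITE b=58  (b history now [(3, 22), (5, 64), (11, 41), (22, 56), (23, 6), (24, 48), (25, 58)])
READ f @v23: history=[(8, 8), (12, 46), (18, 43)] -> pick v18 -> 43
READ e @v6: history=[(4, 29), (7, 33), (13, 40), (14, 79), (17, 75)] -> pick v4 -> 29
v26: WRITE a=60  (a history now [(1, 3), (6, 21), (15, 21), (16, 21), (21, 65), (26, 60)])
Read results in order: ['21', 'NONE', 'NONE', 'NONE', '8', '58', 'NONE', '43', '29']
NONE count = 4

Answer: 4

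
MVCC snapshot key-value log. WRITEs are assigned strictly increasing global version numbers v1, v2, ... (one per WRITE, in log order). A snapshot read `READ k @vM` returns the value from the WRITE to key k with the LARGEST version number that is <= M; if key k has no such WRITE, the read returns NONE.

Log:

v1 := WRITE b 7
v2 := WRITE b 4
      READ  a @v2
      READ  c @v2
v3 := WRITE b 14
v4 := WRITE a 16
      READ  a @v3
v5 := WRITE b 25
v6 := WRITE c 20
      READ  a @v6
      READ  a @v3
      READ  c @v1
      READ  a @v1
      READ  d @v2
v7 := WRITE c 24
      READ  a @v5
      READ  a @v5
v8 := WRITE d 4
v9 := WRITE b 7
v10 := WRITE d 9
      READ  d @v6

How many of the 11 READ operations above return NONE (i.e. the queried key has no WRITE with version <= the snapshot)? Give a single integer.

Answer: 8

Derivation:
v1: WRITE b=7  (b history now [(1, 7)])
v2: WRITE b=4  (b history now [(1, 7), (2, 4)])
READ a @v2: history=[] -> no version <= 2 -> NONE
READ c @v2: history=[] -> no version <= 2 -> NONE
v3: WRITE b=14  (b history now [(1, 7), (2, 4), (3, 14)])
v4: WRITE a=16  (a history now [(4, 16)])
READ a @v3: history=[(4, 16)] -> no version <= 3 -> NONE
v5: WRITE b=25  (b history now [(1, 7), (2, 4), (3, 14), (5, 25)])
v6: WRITE c=20  (c history now [(6, 20)])
READ a @v6: history=[(4, 16)] -> pick v4 -> 16
READ a @v3: history=[(4, 16)] -> no version <= 3 -> NONE
READ c @v1: history=[(6, 20)] -> no version <= 1 -> NONE
READ a @v1: history=[(4, 16)] -> no version <= 1 -> NONE
READ d @v2: history=[] -> no version <= 2 -> NONE
v7: WRITE c=24  (c history now [(6, 20), (7, 24)])
READ a @v5: history=[(4, 16)] -> pick v4 -> 16
READ a @v5: history=[(4, 16)] -> pick v4 -> 16
v8: WRITE d=4  (d history now [(8, 4)])
v9: WRITE b=7  (b history now [(1, 7), (2, 4), (3, 14), (5, 25), (9, 7)])
v10: WRITE d=9  (d history now [(8, 4), (10, 9)])
READ d @v6: history=[(8, 4), (10, 9)] -> no version <= 6 -> NONE
Read results in order: ['NONE', 'NONE', 'NONE', '16', 'NONE', 'NONE', 'NONE', 'NONE', '16', '16', 'NONE']
NONE count = 8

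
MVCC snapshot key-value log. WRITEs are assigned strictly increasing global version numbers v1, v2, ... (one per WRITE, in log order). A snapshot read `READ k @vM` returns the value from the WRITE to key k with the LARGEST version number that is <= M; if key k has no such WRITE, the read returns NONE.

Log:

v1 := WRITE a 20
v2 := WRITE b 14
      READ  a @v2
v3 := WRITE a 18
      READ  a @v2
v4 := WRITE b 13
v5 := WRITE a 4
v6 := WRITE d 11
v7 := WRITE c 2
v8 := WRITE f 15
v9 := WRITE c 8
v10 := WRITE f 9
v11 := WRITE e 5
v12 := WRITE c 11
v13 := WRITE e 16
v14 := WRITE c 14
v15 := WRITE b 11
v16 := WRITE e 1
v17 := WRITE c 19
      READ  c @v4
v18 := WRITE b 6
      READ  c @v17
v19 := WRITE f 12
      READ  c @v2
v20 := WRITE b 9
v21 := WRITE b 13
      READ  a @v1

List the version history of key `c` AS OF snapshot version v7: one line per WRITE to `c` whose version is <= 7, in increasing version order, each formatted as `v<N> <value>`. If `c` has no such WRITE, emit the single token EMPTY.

Scan writes for key=c with version <= 7:
  v1 WRITE a 20 -> skip
  v2 WRITE b 14 -> skip
  v3 WRITE a 18 -> skip
  v4 WRITE b 13 -> skip
  v5 WRITE a 4 -> skip
  v6 WRITE d 11 -> skip
  v7 WRITE c 2 -> keep
  v8 WRITE f 15 -> skip
  v9 WRITE c 8 -> drop (> snap)
  v10 WRITE f 9 -> skip
  v11 WRITE e 5 -> skip
  v12 WRITE c 11 -> drop (> snap)
  v13 WRITE e 16 -> skip
  v14 WRITE c 14 -> drop (> snap)
  v15 WRITE b 11 -> skip
  v16 WRITE e 1 -> skip
  v17 WRITE c 19 -> drop (> snap)
  v18 WRITE b 6 -> skip
  v19 WRITE f 12 -> skip
  v20 WRITE b 9 -> skip
  v21 WRITE b 13 -> skip
Collected: [(7, 2)]

Answer: v7 2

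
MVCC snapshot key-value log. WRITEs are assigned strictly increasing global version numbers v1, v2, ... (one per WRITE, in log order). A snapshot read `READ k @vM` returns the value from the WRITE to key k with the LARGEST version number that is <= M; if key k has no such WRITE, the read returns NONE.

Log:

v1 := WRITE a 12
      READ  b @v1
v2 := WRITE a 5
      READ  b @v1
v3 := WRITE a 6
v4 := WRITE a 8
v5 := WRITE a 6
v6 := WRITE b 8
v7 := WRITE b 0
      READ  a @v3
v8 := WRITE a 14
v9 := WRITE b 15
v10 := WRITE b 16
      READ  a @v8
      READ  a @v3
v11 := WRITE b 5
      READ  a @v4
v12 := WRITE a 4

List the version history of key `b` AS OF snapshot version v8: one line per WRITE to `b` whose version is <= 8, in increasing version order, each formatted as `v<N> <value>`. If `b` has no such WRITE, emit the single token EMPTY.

Answer: v6 8
v7 0

Derivation:
Scan writes for key=b with version <= 8:
  v1 WRITE a 12 -> skip
  v2 WRITE a 5 -> skip
  v3 WRITE a 6 -> skip
  v4 WRITE a 8 -> skip
  v5 WRITE a 6 -> skip
  v6 WRITE b 8 -> keep
  v7 WRITE b 0 -> keep
  v8 WRITE a 14 -> skip
  v9 WRITE b 15 -> drop (> snap)
  v10 WRITE b 16 -> drop (> snap)
  v11 WRITE b 5 -> drop (> snap)
  v12 WRITE a 4 -> skip
Collected: [(6, 8), (7, 0)]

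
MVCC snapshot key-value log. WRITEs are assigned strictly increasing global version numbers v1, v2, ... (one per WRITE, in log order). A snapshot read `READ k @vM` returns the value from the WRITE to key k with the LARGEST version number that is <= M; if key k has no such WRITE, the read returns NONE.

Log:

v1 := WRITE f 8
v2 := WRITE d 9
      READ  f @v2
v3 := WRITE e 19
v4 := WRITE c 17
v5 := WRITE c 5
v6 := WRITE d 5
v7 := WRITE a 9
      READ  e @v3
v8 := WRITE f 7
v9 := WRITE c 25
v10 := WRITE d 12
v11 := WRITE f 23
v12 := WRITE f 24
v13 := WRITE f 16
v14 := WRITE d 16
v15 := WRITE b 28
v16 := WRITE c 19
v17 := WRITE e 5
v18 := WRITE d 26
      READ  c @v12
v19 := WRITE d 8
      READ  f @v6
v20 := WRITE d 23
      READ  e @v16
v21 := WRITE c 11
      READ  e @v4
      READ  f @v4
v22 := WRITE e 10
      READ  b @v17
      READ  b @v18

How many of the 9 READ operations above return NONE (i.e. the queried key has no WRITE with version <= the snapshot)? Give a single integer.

Answer: 0

Derivation:
v1: WRITE f=8  (f history now [(1, 8)])
v2: WRITE d=9  (d history now [(2, 9)])
READ f @v2: history=[(1, 8)] -> pick v1 -> 8
v3: WRITE e=19  (e history now [(3, 19)])
v4: WRITE c=17  (c history now [(4, 17)])
v5: WRITE c=5  (c history now [(4, 17), (5, 5)])
v6: WRITE d=5  (d history now [(2, 9), (6, 5)])
v7: WRITE a=9  (a history now [(7, 9)])
READ e @v3: history=[(3, 19)] -> pick v3 -> 19
v8: WRITE f=7  (f history now [(1, 8), (8, 7)])
v9: WRITE c=25  (c history now [(4, 17), (5, 5), (9, 25)])
v10: WRITE d=12  (d history now [(2, 9), (6, 5), (10, 12)])
v11: WRITE f=23  (f history now [(1, 8), (8, 7), (11, 23)])
v12: WRITE f=24  (f history now [(1, 8), (8, 7), (11, 23), (12, 24)])
v13: WRITE f=16  (f history now [(1, 8), (8, 7), (11, 23), (12, 24), (13, 16)])
v14: WRITE d=16  (d history now [(2, 9), (6, 5), (10, 12), (14, 16)])
v15: WRITE b=28  (b history now [(15, 28)])
v16: WRITE c=19  (c history now [(4, 17), (5, 5), (9, 25), (16, 19)])
v17: WRITE e=5  (e history now [(3, 19), (17, 5)])
v18: WRITE d=26  (d history now [(2, 9), (6, 5), (10, 12), (14, 16), (18, 26)])
READ c @v12: history=[(4, 17), (5, 5), (9, 25), (16, 19)] -> pick v9 -> 25
v19: WRITE d=8  (d history now [(2, 9), (6, 5), (10, 12), (14, 16), (18, 26), (19, 8)])
READ f @v6: history=[(1, 8), (8, 7), (11, 23), (12, 24), (13, 16)] -> pick v1 -> 8
v20: WRITE d=23  (d history now [(2, 9), (6, 5), (10, 12), (14, 16), (18, 26), (19, 8), (20, 23)])
READ e @v16: history=[(3, 19), (17, 5)] -> pick v3 -> 19
v21: WRITE c=11  (c history now [(4, 17), (5, 5), (9, 25), (16, 19), (21, 11)])
READ e @v4: history=[(3, 19), (17, 5)] -> pick v3 -> 19
READ f @v4: history=[(1, 8), (8, 7), (11, 23), (12, 24), (13, 16)] -> pick v1 -> 8
v22: WRITE e=10  (e history now [(3, 19), (17, 5), (22, 10)])
READ b @v17: history=[(15, 28)] -> pick v15 -> 28
READ b @v18: history=[(15, 28)] -> pick v15 -> 28
Read results in order: ['8', '19', '25', '8', '19', '19', '8', '28', '28']
NONE count = 0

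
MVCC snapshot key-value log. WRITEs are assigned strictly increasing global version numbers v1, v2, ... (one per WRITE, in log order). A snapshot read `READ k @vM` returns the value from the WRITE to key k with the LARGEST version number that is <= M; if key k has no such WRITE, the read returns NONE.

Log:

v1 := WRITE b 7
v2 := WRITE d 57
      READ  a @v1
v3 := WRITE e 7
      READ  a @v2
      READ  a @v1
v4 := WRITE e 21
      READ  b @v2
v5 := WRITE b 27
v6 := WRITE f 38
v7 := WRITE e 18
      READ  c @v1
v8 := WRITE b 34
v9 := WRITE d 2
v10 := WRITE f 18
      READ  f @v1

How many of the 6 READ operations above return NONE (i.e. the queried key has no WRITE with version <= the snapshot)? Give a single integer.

Answer: 5

Derivation:
v1: WRITE b=7  (b history now [(1, 7)])
v2: WRITE d=57  (d history now [(2, 57)])
READ a @v1: history=[] -> no version <= 1 -> NONE
v3: WRITE e=7  (e history now [(3, 7)])
READ a @v2: history=[] -> no version <= 2 -> NONE
READ a @v1: history=[] -> no version <= 1 -> NONE
v4: WRITE e=21  (e history now [(3, 7), (4, 21)])
READ b @v2: history=[(1, 7)] -> pick v1 -> 7
v5: WRITE b=27  (b history now [(1, 7), (5, 27)])
v6: WRITE f=38  (f history now [(6, 38)])
v7: WRITE e=18  (e history now [(3, 7), (4, 21), (7, 18)])
READ c @v1: history=[] -> no version <= 1 -> NONE
v8: WRITE b=34  (b history now [(1, 7), (5, 27), (8, 34)])
v9: WRITE d=2  (d history now [(2, 57), (9, 2)])
v10: WRITE f=18  (f history now [(6, 38), (10, 18)])
READ f @v1: history=[(6, 38), (10, 18)] -> no version <= 1 -> NONE
Read results in order: ['NONE', 'NONE', 'NONE', '7', 'NONE', 'NONE']
NONE count = 5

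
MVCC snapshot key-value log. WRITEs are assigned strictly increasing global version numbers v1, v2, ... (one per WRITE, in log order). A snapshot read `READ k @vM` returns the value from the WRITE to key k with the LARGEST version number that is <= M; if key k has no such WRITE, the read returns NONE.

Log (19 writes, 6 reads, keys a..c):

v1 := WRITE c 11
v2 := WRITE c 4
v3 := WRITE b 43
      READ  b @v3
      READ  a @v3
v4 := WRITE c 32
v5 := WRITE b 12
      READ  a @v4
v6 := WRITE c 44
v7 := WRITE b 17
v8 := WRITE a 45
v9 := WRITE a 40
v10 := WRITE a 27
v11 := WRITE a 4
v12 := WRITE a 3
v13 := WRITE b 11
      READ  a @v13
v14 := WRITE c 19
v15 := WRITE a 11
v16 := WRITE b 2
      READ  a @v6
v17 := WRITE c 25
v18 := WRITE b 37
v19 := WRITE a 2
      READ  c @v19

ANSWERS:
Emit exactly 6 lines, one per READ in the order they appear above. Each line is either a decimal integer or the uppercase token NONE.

Answer: 43
NONE
NONE
3
NONE
25

Derivation:
v1: WRITE c=11  (c history now [(1, 11)])
v2: WRITE c=4  (c history now [(1, 11), (2, 4)])
v3: WRITE b=43  (b history now [(3, 43)])
READ b @v3: history=[(3, 43)] -> pick v3 -> 43
READ a @v3: history=[] -> no version <= 3 -> NONE
v4: WRITE c=32  (c history now [(1, 11), (2, 4), (4, 32)])
v5: WRITE b=12  (b history now [(3, 43), (5, 12)])
READ a @v4: history=[] -> no version <= 4 -> NONE
v6: WRITE c=44  (c history now [(1, 11), (2, 4), (4, 32), (6, 44)])
v7: WRITE b=17  (b history now [(3, 43), (5, 12), (7, 17)])
v8: WRITE a=45  (a history now [(8, 45)])
v9: WRITE a=40  (a history now [(8, 45), (9, 40)])
v10: WRITE a=27  (a history now [(8, 45), (9, 40), (10, 27)])
v11: WRITE a=4  (a history now [(8, 45), (9, 40), (10, 27), (11, 4)])
v12: WRITE a=3  (a history now [(8, 45), (9, 40), (10, 27), (11, 4), (12, 3)])
v13: WRITE b=11  (b history now [(3, 43), (5, 12), (7, 17), (13, 11)])
READ a @v13: history=[(8, 45), (9, 40), (10, 27), (11, 4), (12, 3)] -> pick v12 -> 3
v14: WRITE c=19  (c history now [(1, 11), (2, 4), (4, 32), (6, 44), (14, 19)])
v15: WRITE a=11  (a history now [(8, 45), (9, 40), (10, 27), (11, 4), (12, 3), (15, 11)])
v16: WRITE b=2  (b history now [(3, 43), (5, 12), (7, 17), (13, 11), (16, 2)])
READ a @v6: history=[(8, 45), (9, 40), (10, 27), (11, 4), (12, 3), (15, 11)] -> no version <= 6 -> NONE
v17: WRITE c=25  (c history now [(1, 11), (2, 4), (4, 32), (6, 44), (14, 19), (17, 25)])
v18: WRITE b=37  (b history now [(3, 43), (5, 12), (7, 17), (13, 11), (16, 2), (18, 37)])
v19: WRITE a=2  (a history now [(8, 45), (9, 40), (10, 27), (11, 4), (12, 3), (15, 11), (19, 2)])
READ c @v19: history=[(1, 11), (2, 4), (4, 32), (6, 44), (14, 19), (17, 25)] -> pick v17 -> 25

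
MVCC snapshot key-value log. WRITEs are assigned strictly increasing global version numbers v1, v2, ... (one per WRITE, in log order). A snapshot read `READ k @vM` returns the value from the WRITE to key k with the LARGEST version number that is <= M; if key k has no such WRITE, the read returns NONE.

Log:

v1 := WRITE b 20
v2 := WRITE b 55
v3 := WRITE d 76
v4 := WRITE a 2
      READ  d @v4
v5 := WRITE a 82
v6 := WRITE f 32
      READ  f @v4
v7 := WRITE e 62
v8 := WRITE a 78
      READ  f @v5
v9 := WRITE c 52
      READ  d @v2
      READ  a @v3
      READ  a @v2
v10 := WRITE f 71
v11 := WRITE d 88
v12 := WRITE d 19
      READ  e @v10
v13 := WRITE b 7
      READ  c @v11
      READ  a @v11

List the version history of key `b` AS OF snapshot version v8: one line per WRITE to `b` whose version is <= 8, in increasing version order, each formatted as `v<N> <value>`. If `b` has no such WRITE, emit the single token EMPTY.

Answer: v1 20
v2 55

Derivation:
Scan writes for key=b with version <= 8:
  v1 WRITE b 20 -> keep
  v2 WRITE b 55 -> keep
  v3 WRITE d 76 -> skip
  v4 WRITE a 2 -> skip
  v5 WRITE a 82 -> skip
  v6 WRITE f 32 -> skip
  v7 WRITE e 62 -> skip
  v8 WRITE a 78 -> skip
  v9 WRITE c 52 -> skip
  v10 WRITE f 71 -> skip
  v11 WRITE d 88 -> skip
  v12 WRITE d 19 -> skip
  v13 WRITE b 7 -> drop (> snap)
Collected: [(1, 20), (2, 55)]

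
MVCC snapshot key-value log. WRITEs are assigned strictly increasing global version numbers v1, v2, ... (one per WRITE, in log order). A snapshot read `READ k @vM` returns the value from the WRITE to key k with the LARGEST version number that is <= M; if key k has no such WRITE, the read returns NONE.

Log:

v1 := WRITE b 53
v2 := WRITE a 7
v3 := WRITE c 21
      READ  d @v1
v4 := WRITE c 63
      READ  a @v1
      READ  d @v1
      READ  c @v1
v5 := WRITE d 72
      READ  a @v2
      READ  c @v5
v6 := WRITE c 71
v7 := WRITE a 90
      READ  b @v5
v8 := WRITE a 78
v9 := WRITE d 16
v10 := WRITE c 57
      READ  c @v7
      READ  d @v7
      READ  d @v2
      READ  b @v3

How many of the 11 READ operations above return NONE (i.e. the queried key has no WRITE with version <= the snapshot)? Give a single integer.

Answer: 5

Derivation:
v1: WRITE b=53  (b history now [(1, 53)])
v2: WRITE a=7  (a history now [(2, 7)])
v3: WRITE c=21  (c history now [(3, 21)])
READ d @v1: history=[] -> no version <= 1 -> NONE
v4: WRITE c=63  (c history now [(3, 21), (4, 63)])
READ a @v1: history=[(2, 7)] -> no version <= 1 -> NONE
READ d @v1: history=[] -> no version <= 1 -> NONE
READ c @v1: history=[(3, 21), (4, 63)] -> no version <= 1 -> NONE
v5: WRITE d=72  (d history now [(5, 72)])
READ a @v2: history=[(2, 7)] -> pick v2 -> 7
READ c @v5: history=[(3, 21), (4, 63)] -> pick v4 -> 63
v6: WRITE c=71  (c history now [(3, 21), (4, 63), (6, 71)])
v7: WRITE a=90  (a history now [(2, 7), (7, 90)])
READ b @v5: history=[(1, 53)] -> pick v1 -> 53
v8: WRITE a=78  (a history now [(2, 7), (7, 90), (8, 78)])
v9: WRITE d=16  (d history now [(5, 72), (9, 16)])
v10: WRITE c=57  (c history now [(3, 21), (4, 63), (6, 71), (10, 57)])
READ c @v7: history=[(3, 21), (4, 63), (6, 71), (10, 57)] -> pick v6 -> 71
READ d @v7: history=[(5, 72), (9, 16)] -> pick v5 -> 72
READ d @v2: history=[(5, 72), (9, 16)] -> no version <= 2 -> NONE
READ b @v3: history=[(1, 53)] -> pick v1 -> 53
Read results in order: ['NONE', 'NONE', 'NONE', 'NONE', '7', '63', '53', '71', '72', 'NONE', '53']
NONE count = 5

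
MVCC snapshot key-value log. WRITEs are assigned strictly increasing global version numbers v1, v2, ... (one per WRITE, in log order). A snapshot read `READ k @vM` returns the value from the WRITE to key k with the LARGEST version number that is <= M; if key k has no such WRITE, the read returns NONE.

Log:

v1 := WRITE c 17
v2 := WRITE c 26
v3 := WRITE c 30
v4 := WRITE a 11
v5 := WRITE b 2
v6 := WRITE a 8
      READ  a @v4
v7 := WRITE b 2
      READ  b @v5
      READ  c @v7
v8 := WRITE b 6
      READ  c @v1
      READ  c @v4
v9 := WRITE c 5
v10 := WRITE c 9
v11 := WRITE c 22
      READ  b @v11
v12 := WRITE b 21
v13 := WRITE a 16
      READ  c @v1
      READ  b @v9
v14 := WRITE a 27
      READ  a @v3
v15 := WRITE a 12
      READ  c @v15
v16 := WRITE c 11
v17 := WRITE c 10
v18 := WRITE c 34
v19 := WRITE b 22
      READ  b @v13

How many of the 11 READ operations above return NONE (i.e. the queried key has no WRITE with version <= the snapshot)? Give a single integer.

Answer: 1

Derivation:
v1: WRITE c=17  (c history now [(1, 17)])
v2: WRITE c=26  (c history now [(1, 17), (2, 26)])
v3: WRITE c=30  (c history now [(1, 17), (2, 26), (3, 30)])
v4: WRITE a=11  (a history now [(4, 11)])
v5: WRITE b=2  (b history now [(5, 2)])
v6: WRITE a=8  (a history now [(4, 11), (6, 8)])
READ a @v4: history=[(4, 11), (6, 8)] -> pick v4 -> 11
v7: WRITE b=2  (b history now [(5, 2), (7, 2)])
READ b @v5: history=[(5, 2), (7, 2)] -> pick v5 -> 2
READ c @v7: history=[(1, 17), (2, 26), (3, 30)] -> pick v3 -> 30
v8: WRITE b=6  (b history now [(5, 2), (7, 2), (8, 6)])
READ c @v1: history=[(1, 17), (2, 26), (3, 30)] -> pick v1 -> 17
READ c @v4: history=[(1, 17), (2, 26), (3, 30)] -> pick v3 -> 30
v9: WRITE c=5  (c history now [(1, 17), (2, 26), (3, 30), (9, 5)])
v10: WRITE c=9  (c history now [(1, 17), (2, 26), (3, 30), (9, 5), (10, 9)])
v11: WRITE c=22  (c history now [(1, 17), (2, 26), (3, 30), (9, 5), (10, 9), (11, 22)])
READ b @v11: history=[(5, 2), (7, 2), (8, 6)] -> pick v8 -> 6
v12: WRITE b=21  (b history now [(5, 2), (7, 2), (8, 6), (12, 21)])
v13: WRITE a=16  (a history now [(4, 11), (6, 8), (13, 16)])
READ c @v1: history=[(1, 17), (2, 26), (3, 30), (9, 5), (10, 9), (11, 22)] -> pick v1 -> 17
READ b @v9: history=[(5, 2), (7, 2), (8, 6), (12, 21)] -> pick v8 -> 6
v14: WRITE a=27  (a history now [(4, 11), (6, 8), (13, 16), (14, 27)])
READ a @v3: history=[(4, 11), (6, 8), (13, 16), (14, 27)] -> no version <= 3 -> NONE
v15: WRITE a=12  (a history now [(4, 11), (6, 8), (13, 16), (14, 27), (15, 12)])
READ c @v15: history=[(1, 17), (2, 26), (3, 30), (9, 5), (10, 9), (11, 22)] -> pick v11 -> 22
v16: WRITE c=11  (c history now [(1, 17), (2, 26), (3, 30), (9, 5), (10, 9), (11, 22), (16, 11)])
v17: WRITE c=10  (c history now [(1, 17), (2, 26), (3, 30), (9, 5), (10, 9), (11, 22), (16, 11), (17, 10)])
v18: WRITE c=34  (c history now [(1, 17), (2, 26), (3, 30), (9, 5), (10, 9), (11, 22), (16, 11), (17, 10), (18, 34)])
v19: WRITE b=22  (b history now [(5, 2), (7, 2), (8, 6), (12, 21), (19, 22)])
READ b @v13: history=[(5, 2), (7, 2), (8, 6), (12, 21), (19, 22)] -> pick v12 -> 21
Read results in order: ['11', '2', '30', '17', '30', '6', '17', '6', 'NONE', '22', '21']
NONE count = 1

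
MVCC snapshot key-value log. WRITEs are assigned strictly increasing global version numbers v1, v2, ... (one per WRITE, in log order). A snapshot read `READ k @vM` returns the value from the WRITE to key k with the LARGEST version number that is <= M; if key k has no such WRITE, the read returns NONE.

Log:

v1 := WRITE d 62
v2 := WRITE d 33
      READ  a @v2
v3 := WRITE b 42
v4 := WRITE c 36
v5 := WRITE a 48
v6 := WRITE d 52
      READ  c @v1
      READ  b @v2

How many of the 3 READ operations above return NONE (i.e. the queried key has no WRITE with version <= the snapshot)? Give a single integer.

v1: WRITE d=62  (d history now [(1, 62)])
v2: WRITE d=33  (d history now [(1, 62), (2, 33)])
READ a @v2: history=[] -> no version <= 2 -> NONE
v3: WRITE b=42  (b history now [(3, 42)])
v4: WRITE c=36  (c history now [(4, 36)])
v5: WRITE a=48  (a history now [(5, 48)])
v6: WRITE d=52  (d history now [(1, 62), (2, 33), (6, 52)])
READ c @v1: history=[(4, 36)] -> no version <= 1 -> NONE
READ b @v2: history=[(3, 42)] -> no version <= 2 -> NONE
Read results in order: ['NONE', 'NONE', 'NONE']
NONE count = 3

Answer: 3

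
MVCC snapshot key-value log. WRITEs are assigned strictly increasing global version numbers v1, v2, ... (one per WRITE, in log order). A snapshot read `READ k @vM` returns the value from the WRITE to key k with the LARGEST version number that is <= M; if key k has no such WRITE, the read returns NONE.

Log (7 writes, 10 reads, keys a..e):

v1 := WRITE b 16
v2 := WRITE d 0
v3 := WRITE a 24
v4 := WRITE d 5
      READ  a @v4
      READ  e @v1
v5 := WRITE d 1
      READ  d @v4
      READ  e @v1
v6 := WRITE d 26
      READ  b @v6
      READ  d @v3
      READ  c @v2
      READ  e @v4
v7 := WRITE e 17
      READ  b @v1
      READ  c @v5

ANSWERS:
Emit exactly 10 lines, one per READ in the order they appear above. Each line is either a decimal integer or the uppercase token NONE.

v1: WRITE b=16  (b history now [(1, 16)])
v2: WRITE d=0  (d history now [(2, 0)])
v3: WRITE a=24  (a history now [(3, 24)])
v4: WRITE d=5  (d history now [(2, 0), (4, 5)])
READ a @v4: history=[(3, 24)] -> pick v3 -> 24
READ e @v1: history=[] -> no version <= 1 -> NONE
v5: WRITE d=1  (d history now [(2, 0), (4, 5), (5, 1)])
READ d @v4: history=[(2, 0), (4, 5), (5, 1)] -> pick v4 -> 5
READ e @v1: history=[] -> no version <= 1 -> NONE
v6: WRITE d=26  (d history now [(2, 0), (4, 5), (5, 1), (6, 26)])
READ b @v6: history=[(1, 16)] -> pick v1 -> 16
READ d @v3: history=[(2, 0), (4, 5), (5, 1), (6, 26)] -> pick v2 -> 0
READ c @v2: history=[] -> no version <= 2 -> NONE
READ e @v4: history=[] -> no version <= 4 -> NONE
v7: WRITE e=17  (e history now [(7, 17)])
READ b @v1: history=[(1, 16)] -> pick v1 -> 16
READ c @v5: history=[] -> no version <= 5 -> NONE

Answer: 24
NONE
5
NONE
16
0
NONE
NONE
16
NONE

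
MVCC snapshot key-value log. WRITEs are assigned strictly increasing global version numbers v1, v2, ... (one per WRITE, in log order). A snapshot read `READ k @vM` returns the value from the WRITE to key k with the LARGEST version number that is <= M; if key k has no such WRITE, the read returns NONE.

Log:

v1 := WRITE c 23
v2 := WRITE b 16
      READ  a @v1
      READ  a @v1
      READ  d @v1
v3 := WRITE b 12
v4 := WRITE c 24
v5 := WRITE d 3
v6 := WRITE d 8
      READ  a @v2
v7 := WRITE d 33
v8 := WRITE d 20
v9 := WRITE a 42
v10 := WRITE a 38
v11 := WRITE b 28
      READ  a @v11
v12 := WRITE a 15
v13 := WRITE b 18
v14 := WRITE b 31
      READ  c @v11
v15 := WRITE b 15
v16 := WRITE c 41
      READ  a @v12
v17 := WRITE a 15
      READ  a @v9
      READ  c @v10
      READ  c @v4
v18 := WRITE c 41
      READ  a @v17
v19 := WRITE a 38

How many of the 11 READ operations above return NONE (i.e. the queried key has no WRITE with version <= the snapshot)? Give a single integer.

v1: WRITE c=23  (c history now [(1, 23)])
v2: WRITE b=16  (b history now [(2, 16)])
READ a @v1: history=[] -> no version <= 1 -> NONE
READ a @v1: history=[] -> no version <= 1 -> NONE
READ d @v1: history=[] -> no version <= 1 -> NONE
v3: WRITE b=12  (b history now [(2, 16), (3, 12)])
v4: WRITE c=24  (c history now [(1, 23), (4, 24)])
v5: WRITE d=3  (d history now [(5, 3)])
v6: WRITE d=8  (d history now [(5, 3), (6, 8)])
READ a @v2: history=[] -> no version <= 2 -> NONE
v7: WRITE d=33  (d history now [(5, 3), (6, 8), (7, 33)])
v8: WRITE d=20  (d history now [(5, 3), (6, 8), (7, 33), (8, 20)])
v9: WRITE a=42  (a history now [(9, 42)])
v10: WRITE a=38  (a history now [(9, 42), (10, 38)])
v11: WRITE b=28  (b history now [(2, 16), (3, 12), (11, 28)])
READ a @v11: history=[(9, 42), (10, 38)] -> pick v10 -> 38
v12: WRITE a=15  (a history now [(9, 42), (10, 38), (12, 15)])
v13: WRITE b=18  (b history now [(2, 16), (3, 12), (11, 28), (13, 18)])
v14: WRITE b=31  (b history now [(2, 16), (3, 12), (11, 28), (13, 18), (14, 31)])
READ c @v11: history=[(1, 23), (4, 24)] -> pick v4 -> 24
v15: WRITE b=15  (b history now [(2, 16), (3, 12), (11, 28), (13, 18), (14, 31), (15, 15)])
v16: WRITE c=41  (c history now [(1, 23), (4, 24), (16, 41)])
READ a @v12: history=[(9, 42), (10, 38), (12, 15)] -> pick v12 -> 15
v17: WRITE a=15  (a history now [(9, 42), (10, 38), (12, 15), (17, 15)])
READ a @v9: history=[(9, 42), (10, 38), (12, 15), (17, 15)] -> pick v9 -> 42
READ c @v10: history=[(1, 23), (4, 24), (16, 41)] -> pick v4 -> 24
READ c @v4: history=[(1, 23), (4, 24), (16, 41)] -> pick v4 -> 24
v18: WRITE c=41  (c history now [(1, 23), (4, 24), (16, 41), (18, 41)])
READ a @v17: history=[(9, 42), (10, 38), (12, 15), (17, 15)] -> pick v17 -> 15
v19: WRITE a=38  (a history now [(9, 42), (10, 38), (12, 15), (17, 15), (19, 38)])
Read results in order: ['NONE', 'NONE', 'NONE', 'NONE', '38', '24', '15', '42', '24', '24', '15']
NONE count = 4

Answer: 4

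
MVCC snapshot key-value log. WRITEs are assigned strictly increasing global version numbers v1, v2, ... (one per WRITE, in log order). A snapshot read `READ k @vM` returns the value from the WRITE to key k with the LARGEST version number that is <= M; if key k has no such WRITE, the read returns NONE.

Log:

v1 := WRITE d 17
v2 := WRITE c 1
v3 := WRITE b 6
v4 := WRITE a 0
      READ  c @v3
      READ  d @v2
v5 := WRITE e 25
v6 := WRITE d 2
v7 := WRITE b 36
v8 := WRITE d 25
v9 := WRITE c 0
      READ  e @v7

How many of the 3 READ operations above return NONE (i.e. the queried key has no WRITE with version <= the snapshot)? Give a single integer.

v1: WRITE d=17  (d history now [(1, 17)])
v2: WRITE c=1  (c history now [(2, 1)])
v3: WRITE b=6  (b history now [(3, 6)])
v4: WRITE a=0  (a history now [(4, 0)])
READ c @v3: history=[(2, 1)] -> pick v2 -> 1
READ d @v2: history=[(1, 17)] -> pick v1 -> 17
v5: WRITE e=25  (e history now [(5, 25)])
v6: WRITE d=2  (d history now [(1, 17), (6, 2)])
v7: WRITE b=36  (b history now [(3, 6), (7, 36)])
v8: WRITE d=25  (d history now [(1, 17), (6, 2), (8, 25)])
v9: WRITE c=0  (c history now [(2, 1), (9, 0)])
READ e @v7: history=[(5, 25)] -> pick v5 -> 25
Read results in order: ['1', '17', '25']
NONE count = 0

Answer: 0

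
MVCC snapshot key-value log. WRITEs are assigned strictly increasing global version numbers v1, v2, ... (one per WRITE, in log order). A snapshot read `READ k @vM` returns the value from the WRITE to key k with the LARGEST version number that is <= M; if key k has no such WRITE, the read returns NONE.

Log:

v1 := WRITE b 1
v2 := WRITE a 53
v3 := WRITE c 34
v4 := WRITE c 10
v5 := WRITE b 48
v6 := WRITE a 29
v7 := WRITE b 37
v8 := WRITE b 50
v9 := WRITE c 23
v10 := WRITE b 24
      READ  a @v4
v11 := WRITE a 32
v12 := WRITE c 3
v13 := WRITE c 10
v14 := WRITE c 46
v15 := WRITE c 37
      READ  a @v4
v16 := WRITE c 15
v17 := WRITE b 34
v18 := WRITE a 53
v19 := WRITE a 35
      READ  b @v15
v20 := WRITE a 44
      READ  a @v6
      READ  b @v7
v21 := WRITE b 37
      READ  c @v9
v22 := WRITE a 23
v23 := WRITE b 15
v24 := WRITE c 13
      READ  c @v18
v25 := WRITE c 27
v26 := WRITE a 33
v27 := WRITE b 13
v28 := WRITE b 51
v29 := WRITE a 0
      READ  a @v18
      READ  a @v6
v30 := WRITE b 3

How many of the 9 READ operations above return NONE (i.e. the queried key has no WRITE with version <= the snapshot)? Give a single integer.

Answer: 0

Derivation:
v1: WRITE b=1  (b history now [(1, 1)])
v2: WRITE a=53  (a history now [(2, 53)])
v3: WRITE c=34  (c history now [(3, 34)])
v4: WRITE c=10  (c history now [(3, 34), (4, 10)])
v5: WRITE b=48  (b history now [(1, 1), (5, 48)])
v6: WRITE a=29  (a history now [(2, 53), (6, 29)])
v7: WRITE b=37  (b history now [(1, 1), (5, 48), (7, 37)])
v8: WRITE b=50  (b history now [(1, 1), (5, 48), (7, 37), (8, 50)])
v9: WRITE c=23  (c history now [(3, 34), (4, 10), (9, 23)])
v10: WRITE b=24  (b history now [(1, 1), (5, 48), (7, 37), (8, 50), (10, 24)])
READ a @v4: history=[(2, 53), (6, 29)] -> pick v2 -> 53
v11: WRITE a=32  (a history now [(2, 53), (6, 29), (11, 32)])
v12: WRITE c=3  (c history now [(3, 34), (4, 10), (9, 23), (12, 3)])
v13: WRITE c=10  (c history now [(3, 34), (4, 10), (9, 23), (12, 3), (13, 10)])
v14: WRITE c=46  (c history now [(3, 34), (4, 10), (9, 23), (12, 3), (13, 10), (14, 46)])
v15: WRITE c=37  (c history now [(3, 34), (4, 10), (9, 23), (12, 3), (13, 10), (14, 46), (15, 37)])
READ a @v4: history=[(2, 53), (6, 29), (11, 32)] -> pick v2 -> 53
v16: WRITE c=15  (c history now [(3, 34), (4, 10), (9, 23), (12, 3), (13, 10), (14, 46), (15, 37), (16, 15)])
v17: WRITE b=34  (b history now [(1, 1), (5, 48), (7, 37), (8, 50), (10, 24), (17, 34)])
v18: WRITE a=53  (a history now [(2, 53), (6, 29), (11, 32), (18, 53)])
v19: WRITE a=35  (a history now [(2, 53), (6, 29), (11, 32), (18, 53), (19, 35)])
READ b @v15: history=[(1, 1), (5, 48), (7, 37), (8, 50), (10, 24), (17, 34)] -> pick v10 -> 24
v20: WRITE a=44  (a history now [(2, 53), (6, 29), (11, 32), (18, 53), (19, 35), (20, 44)])
READ a @v6: history=[(2, 53), (6, 29), (11, 32), (18, 53), (19, 35), (20, 44)] -> pick v6 -> 29
READ b @v7: history=[(1, 1), (5, 48), (7, 37), (8, 50), (10, 24), (17, 34)] -> pick v7 -> 37
v21: WRITE b=37  (b history now [(1, 1), (5, 48), (7, 37), (8, 50), (10, 24), (17, 34), (21, 37)])
READ c @v9: history=[(3, 34), (4, 10), (9, 23), (12, 3), (13, 10), (14, 46), (15, 37), (16, 15)] -> pick v9 -> 23
v22: WRITE a=23  (a history now [(2, 53), (6, 29), (11, 32), (18, 53), (19, 35), (20, 44), (22, 23)])
v23: WRITE b=15  (b history now [(1, 1), (5, 48), (7, 37), (8, 50), (10, 24), (17, 34), (21, 37), (23, 15)])
v24: WRITE c=13  (c history now [(3, 34), (4, 10), (9, 23), (12, 3), (13, 10), (14, 46), (15, 37), (16, 15), (24, 13)])
READ c @v18: history=[(3, 34), (4, 10), (9, 23), (12, 3), (13, 10), (14, 46), (15, 37), (16, 15), (24, 13)] -> pick v16 -> 15
v25: WRITE c=27  (c history now [(3, 34), (4, 10), (9, 23), (12, 3), (13, 10), (14, 46), (15, 37), (16, 15), (24, 13), (25, 27)])
v26: WRITE a=33  (a history now [(2, 53), (6, 29), (11, 32), (18, 53), (19, 35), (20, 44), (22, 23), (26, 33)])
v27: WRITE b=13  (b history now [(1, 1), (5, 48), (7, 37), (8, 50), (10, 24), (17, 34), (21, 37), (23, 15), (27, 13)])
v28: WRITE b=51  (b history now [(1, 1), (5, 48), (7, 37), (8, 50), (10, 24), (17, 34), (21, 37), (23, 15), (27, 13), (28, 51)])
v29: WRITE a=0  (a history now [(2, 53), (6, 29), (11, 32), (18, 53), (19, 35), (20, 44), (22, 23), (26, 33), (29, 0)])
READ a @v18: history=[(2, 53), (6, 29), (11, 32), (18, 53), (19, 35), (20, 44), (22, 23), (26, 33), (29, 0)] -> pick v18 -> 53
READ a @v6: history=[(2, 53), (6, 29), (11, 32), (18, 53), (19, 35), (20, 44), (22, 23), (26, 33), (29, 0)] -> pick v6 -> 29
v30: WRITE b=3  (b history now [(1, 1), (5, 48), (7, 37), (8, 50), (10, 24), (17, 34), (21, 37), (23, 15), (27, 13), (28, 51), (30, 3)])
Read results in order: ['53', '53', '24', '29', '37', '23', '15', '53', '29']
NONE count = 0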